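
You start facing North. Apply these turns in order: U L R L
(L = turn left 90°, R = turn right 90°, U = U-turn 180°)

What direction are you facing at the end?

Start: North
  U (U-turn (180°)) -> South
  L (left (90° counter-clockwise)) -> East
  R (right (90° clockwise)) -> South
  L (left (90° counter-clockwise)) -> East
Final: East

Answer: Final heading: East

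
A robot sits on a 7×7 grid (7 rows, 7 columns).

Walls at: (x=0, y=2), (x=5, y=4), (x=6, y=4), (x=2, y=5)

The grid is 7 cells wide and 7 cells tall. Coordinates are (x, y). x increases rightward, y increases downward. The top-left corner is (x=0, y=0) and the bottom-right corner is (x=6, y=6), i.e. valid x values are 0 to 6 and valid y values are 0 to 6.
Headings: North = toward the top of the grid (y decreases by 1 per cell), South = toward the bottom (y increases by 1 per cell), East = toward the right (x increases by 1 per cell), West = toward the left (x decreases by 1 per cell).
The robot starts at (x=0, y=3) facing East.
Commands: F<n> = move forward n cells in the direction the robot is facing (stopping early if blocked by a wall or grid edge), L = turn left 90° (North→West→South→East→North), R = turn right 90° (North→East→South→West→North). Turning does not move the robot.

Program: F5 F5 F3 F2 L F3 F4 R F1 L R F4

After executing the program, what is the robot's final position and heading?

Answer: Final position: (x=6, y=0), facing East

Derivation:
Start: (x=0, y=3), facing East
  F5: move forward 5, now at (x=5, y=3)
  F5: move forward 1/5 (blocked), now at (x=6, y=3)
  F3: move forward 0/3 (blocked), now at (x=6, y=3)
  F2: move forward 0/2 (blocked), now at (x=6, y=3)
  L: turn left, now facing North
  F3: move forward 3, now at (x=6, y=0)
  F4: move forward 0/4 (blocked), now at (x=6, y=0)
  R: turn right, now facing East
  F1: move forward 0/1 (blocked), now at (x=6, y=0)
  L: turn left, now facing North
  R: turn right, now facing East
  F4: move forward 0/4 (blocked), now at (x=6, y=0)
Final: (x=6, y=0), facing East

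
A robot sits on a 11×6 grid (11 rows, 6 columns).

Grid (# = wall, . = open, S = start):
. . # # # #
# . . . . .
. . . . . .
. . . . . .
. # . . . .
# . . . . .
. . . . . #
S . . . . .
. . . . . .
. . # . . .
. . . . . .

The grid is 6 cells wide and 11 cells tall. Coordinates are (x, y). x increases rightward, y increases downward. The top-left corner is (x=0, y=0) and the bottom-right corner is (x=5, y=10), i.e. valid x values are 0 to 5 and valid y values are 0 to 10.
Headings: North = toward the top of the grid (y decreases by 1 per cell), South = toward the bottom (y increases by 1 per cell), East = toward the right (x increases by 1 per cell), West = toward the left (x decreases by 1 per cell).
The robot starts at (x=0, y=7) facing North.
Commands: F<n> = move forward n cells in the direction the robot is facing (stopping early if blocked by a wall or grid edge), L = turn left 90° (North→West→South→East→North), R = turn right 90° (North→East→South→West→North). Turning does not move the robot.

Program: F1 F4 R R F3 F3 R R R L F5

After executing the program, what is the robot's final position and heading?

Answer: Final position: (x=0, y=6), facing North

Derivation:
Start: (x=0, y=7), facing North
  F1: move forward 1, now at (x=0, y=6)
  F4: move forward 0/4 (blocked), now at (x=0, y=6)
  R: turn right, now facing East
  R: turn right, now facing South
  F3: move forward 3, now at (x=0, y=9)
  F3: move forward 1/3 (blocked), now at (x=0, y=10)
  R: turn right, now facing West
  R: turn right, now facing North
  R: turn right, now facing East
  L: turn left, now facing North
  F5: move forward 4/5 (blocked), now at (x=0, y=6)
Final: (x=0, y=6), facing North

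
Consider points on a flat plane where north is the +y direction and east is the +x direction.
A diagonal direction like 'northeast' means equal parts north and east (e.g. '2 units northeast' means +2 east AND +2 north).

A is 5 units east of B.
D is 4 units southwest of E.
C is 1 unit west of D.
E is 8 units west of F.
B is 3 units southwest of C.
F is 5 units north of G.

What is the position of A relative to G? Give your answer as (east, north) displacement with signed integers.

Place G at the origin (east=0, north=0).
  F is 5 units north of G: delta (east=+0, north=+5); F at (east=0, north=5).
  E is 8 units west of F: delta (east=-8, north=+0); E at (east=-8, north=5).
  D is 4 units southwest of E: delta (east=-4, north=-4); D at (east=-12, north=1).
  C is 1 unit west of D: delta (east=-1, north=+0); C at (east=-13, north=1).
  B is 3 units southwest of C: delta (east=-3, north=-3); B at (east=-16, north=-2).
  A is 5 units east of B: delta (east=+5, north=+0); A at (east=-11, north=-2).
Therefore A relative to G: (east=-11, north=-2).

Answer: A is at (east=-11, north=-2) relative to G.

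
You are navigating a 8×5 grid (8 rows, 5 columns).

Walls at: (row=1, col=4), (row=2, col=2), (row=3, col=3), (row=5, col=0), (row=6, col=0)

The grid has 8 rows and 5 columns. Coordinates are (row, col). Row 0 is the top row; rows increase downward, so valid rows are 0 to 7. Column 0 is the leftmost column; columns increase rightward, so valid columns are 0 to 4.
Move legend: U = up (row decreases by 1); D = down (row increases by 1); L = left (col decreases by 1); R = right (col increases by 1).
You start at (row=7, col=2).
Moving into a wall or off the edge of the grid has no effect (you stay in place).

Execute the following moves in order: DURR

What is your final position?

Start: (row=7, col=2)
  D (down): blocked, stay at (row=7, col=2)
  U (up): (row=7, col=2) -> (row=6, col=2)
  R (right): (row=6, col=2) -> (row=6, col=3)
  R (right): (row=6, col=3) -> (row=6, col=4)
Final: (row=6, col=4)

Answer: Final position: (row=6, col=4)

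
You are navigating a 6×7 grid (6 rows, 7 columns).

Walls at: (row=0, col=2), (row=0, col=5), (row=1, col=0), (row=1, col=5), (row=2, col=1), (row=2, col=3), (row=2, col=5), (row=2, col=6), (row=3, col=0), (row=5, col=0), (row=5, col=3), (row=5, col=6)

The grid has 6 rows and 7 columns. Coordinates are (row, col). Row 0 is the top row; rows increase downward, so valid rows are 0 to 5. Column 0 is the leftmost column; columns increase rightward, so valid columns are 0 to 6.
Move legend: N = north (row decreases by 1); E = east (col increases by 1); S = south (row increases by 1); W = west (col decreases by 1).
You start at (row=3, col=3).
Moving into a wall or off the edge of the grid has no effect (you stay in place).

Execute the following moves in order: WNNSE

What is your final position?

Start: (row=3, col=3)
  W (west): (row=3, col=3) -> (row=3, col=2)
  N (north): (row=3, col=2) -> (row=2, col=2)
  N (north): (row=2, col=2) -> (row=1, col=2)
  S (south): (row=1, col=2) -> (row=2, col=2)
  E (east): blocked, stay at (row=2, col=2)
Final: (row=2, col=2)

Answer: Final position: (row=2, col=2)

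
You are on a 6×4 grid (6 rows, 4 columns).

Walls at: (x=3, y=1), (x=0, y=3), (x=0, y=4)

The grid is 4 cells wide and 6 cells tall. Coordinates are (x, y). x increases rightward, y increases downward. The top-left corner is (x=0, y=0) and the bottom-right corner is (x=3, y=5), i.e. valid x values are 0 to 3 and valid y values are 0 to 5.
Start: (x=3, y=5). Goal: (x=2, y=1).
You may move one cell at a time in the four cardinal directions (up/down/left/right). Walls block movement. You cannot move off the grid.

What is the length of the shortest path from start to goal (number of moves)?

Answer: Shortest path length: 5

Derivation:
BFS from (x=3, y=5) until reaching (x=2, y=1):
  Distance 0: (x=3, y=5)
  Distance 1: (x=3, y=4), (x=2, y=5)
  Distance 2: (x=3, y=3), (x=2, y=4), (x=1, y=5)
  Distance 3: (x=3, y=2), (x=2, y=3), (x=1, y=4), (x=0, y=5)
  Distance 4: (x=2, y=2), (x=1, y=3)
  Distance 5: (x=2, y=1), (x=1, y=2)  <- goal reached here
One shortest path (5 moves): (x=3, y=5) -> (x=2, y=5) -> (x=2, y=4) -> (x=2, y=3) -> (x=2, y=2) -> (x=2, y=1)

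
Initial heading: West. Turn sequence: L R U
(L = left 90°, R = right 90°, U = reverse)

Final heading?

Start: West
  L (left (90° counter-clockwise)) -> South
  R (right (90° clockwise)) -> West
  U (U-turn (180°)) -> East
Final: East

Answer: Final heading: East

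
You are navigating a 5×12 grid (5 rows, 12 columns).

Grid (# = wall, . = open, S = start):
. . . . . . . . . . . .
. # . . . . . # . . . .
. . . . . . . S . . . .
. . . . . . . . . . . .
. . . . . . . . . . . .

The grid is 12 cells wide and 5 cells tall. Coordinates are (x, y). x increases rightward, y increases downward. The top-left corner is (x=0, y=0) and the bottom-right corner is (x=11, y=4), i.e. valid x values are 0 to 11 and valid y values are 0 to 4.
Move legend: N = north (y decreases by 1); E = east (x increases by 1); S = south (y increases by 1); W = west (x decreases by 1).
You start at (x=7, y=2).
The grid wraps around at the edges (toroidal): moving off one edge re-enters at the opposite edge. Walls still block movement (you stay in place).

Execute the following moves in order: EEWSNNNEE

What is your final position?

Start: (x=7, y=2)
  E (east): (x=7, y=2) -> (x=8, y=2)
  E (east): (x=8, y=2) -> (x=9, y=2)
  W (west): (x=9, y=2) -> (x=8, y=2)
  S (south): (x=8, y=2) -> (x=8, y=3)
  N (north): (x=8, y=3) -> (x=8, y=2)
  N (north): (x=8, y=2) -> (x=8, y=1)
  N (north): (x=8, y=1) -> (x=8, y=0)
  E (east): (x=8, y=0) -> (x=9, y=0)
  E (east): (x=9, y=0) -> (x=10, y=0)
Final: (x=10, y=0)

Answer: Final position: (x=10, y=0)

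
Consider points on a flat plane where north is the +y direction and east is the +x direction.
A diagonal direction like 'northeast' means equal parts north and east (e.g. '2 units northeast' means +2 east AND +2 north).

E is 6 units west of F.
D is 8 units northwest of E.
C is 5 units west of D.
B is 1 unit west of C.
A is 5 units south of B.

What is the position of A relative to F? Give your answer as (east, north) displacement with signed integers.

Answer: A is at (east=-20, north=3) relative to F.

Derivation:
Place F at the origin (east=0, north=0).
  E is 6 units west of F: delta (east=-6, north=+0); E at (east=-6, north=0).
  D is 8 units northwest of E: delta (east=-8, north=+8); D at (east=-14, north=8).
  C is 5 units west of D: delta (east=-5, north=+0); C at (east=-19, north=8).
  B is 1 unit west of C: delta (east=-1, north=+0); B at (east=-20, north=8).
  A is 5 units south of B: delta (east=+0, north=-5); A at (east=-20, north=3).
Therefore A relative to F: (east=-20, north=3).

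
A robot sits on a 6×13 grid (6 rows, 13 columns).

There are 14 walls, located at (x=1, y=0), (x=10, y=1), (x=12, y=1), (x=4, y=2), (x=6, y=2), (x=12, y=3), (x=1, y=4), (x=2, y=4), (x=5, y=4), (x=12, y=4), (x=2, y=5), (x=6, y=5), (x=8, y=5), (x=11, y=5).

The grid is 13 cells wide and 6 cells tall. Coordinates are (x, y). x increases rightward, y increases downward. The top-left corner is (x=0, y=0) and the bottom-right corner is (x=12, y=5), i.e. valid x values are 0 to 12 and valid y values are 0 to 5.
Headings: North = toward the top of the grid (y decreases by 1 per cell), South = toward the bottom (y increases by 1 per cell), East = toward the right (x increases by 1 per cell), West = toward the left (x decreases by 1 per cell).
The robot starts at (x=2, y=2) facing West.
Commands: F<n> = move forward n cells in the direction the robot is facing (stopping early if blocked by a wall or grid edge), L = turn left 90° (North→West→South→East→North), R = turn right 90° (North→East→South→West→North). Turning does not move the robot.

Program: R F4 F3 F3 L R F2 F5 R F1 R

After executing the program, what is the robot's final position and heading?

Answer: Final position: (x=3, y=0), facing South

Derivation:
Start: (x=2, y=2), facing West
  R: turn right, now facing North
  F4: move forward 2/4 (blocked), now at (x=2, y=0)
  F3: move forward 0/3 (blocked), now at (x=2, y=0)
  F3: move forward 0/3 (blocked), now at (x=2, y=0)
  L: turn left, now facing West
  R: turn right, now facing North
  F2: move forward 0/2 (blocked), now at (x=2, y=0)
  F5: move forward 0/5 (blocked), now at (x=2, y=0)
  R: turn right, now facing East
  F1: move forward 1, now at (x=3, y=0)
  R: turn right, now facing South
Final: (x=3, y=0), facing South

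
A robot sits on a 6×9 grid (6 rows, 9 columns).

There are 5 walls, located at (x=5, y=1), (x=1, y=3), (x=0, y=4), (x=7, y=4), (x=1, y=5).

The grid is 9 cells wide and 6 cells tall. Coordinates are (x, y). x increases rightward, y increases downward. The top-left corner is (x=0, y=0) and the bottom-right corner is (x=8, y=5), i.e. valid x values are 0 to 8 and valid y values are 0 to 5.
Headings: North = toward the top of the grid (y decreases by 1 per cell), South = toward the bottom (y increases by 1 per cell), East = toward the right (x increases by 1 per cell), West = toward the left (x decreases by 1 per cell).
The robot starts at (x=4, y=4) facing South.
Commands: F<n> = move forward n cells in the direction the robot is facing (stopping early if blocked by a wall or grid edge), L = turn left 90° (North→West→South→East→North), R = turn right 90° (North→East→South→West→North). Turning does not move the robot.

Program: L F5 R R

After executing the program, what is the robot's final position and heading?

Start: (x=4, y=4), facing South
  L: turn left, now facing East
  F5: move forward 2/5 (blocked), now at (x=6, y=4)
  R: turn right, now facing South
  R: turn right, now facing West
Final: (x=6, y=4), facing West

Answer: Final position: (x=6, y=4), facing West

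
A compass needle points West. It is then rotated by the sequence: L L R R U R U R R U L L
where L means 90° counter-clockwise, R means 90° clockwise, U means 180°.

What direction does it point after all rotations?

Answer: Final heading: South

Derivation:
Start: West
  L (left (90° counter-clockwise)) -> South
  L (left (90° counter-clockwise)) -> East
  R (right (90° clockwise)) -> South
  R (right (90° clockwise)) -> West
  U (U-turn (180°)) -> East
  R (right (90° clockwise)) -> South
  U (U-turn (180°)) -> North
  R (right (90° clockwise)) -> East
  R (right (90° clockwise)) -> South
  U (U-turn (180°)) -> North
  L (left (90° counter-clockwise)) -> West
  L (left (90° counter-clockwise)) -> South
Final: South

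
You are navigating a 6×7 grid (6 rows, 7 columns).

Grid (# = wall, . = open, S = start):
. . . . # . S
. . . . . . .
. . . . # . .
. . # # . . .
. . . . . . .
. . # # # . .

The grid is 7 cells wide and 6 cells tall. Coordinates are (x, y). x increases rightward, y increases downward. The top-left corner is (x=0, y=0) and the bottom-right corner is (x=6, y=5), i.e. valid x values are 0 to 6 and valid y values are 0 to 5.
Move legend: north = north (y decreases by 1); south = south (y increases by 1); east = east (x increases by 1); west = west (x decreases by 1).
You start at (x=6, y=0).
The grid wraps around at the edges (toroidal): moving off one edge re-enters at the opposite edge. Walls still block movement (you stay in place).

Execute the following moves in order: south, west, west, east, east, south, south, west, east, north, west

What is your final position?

Answer: Final position: (x=5, y=2)

Derivation:
Start: (x=6, y=0)
  south (south): (x=6, y=0) -> (x=6, y=1)
  west (west): (x=6, y=1) -> (x=5, y=1)
  west (west): (x=5, y=1) -> (x=4, y=1)
  east (east): (x=4, y=1) -> (x=5, y=1)
  east (east): (x=5, y=1) -> (x=6, y=1)
  south (south): (x=6, y=1) -> (x=6, y=2)
  south (south): (x=6, y=2) -> (x=6, y=3)
  west (west): (x=6, y=3) -> (x=5, y=3)
  east (east): (x=5, y=3) -> (x=6, y=3)
  north (north): (x=6, y=3) -> (x=6, y=2)
  west (west): (x=6, y=2) -> (x=5, y=2)
Final: (x=5, y=2)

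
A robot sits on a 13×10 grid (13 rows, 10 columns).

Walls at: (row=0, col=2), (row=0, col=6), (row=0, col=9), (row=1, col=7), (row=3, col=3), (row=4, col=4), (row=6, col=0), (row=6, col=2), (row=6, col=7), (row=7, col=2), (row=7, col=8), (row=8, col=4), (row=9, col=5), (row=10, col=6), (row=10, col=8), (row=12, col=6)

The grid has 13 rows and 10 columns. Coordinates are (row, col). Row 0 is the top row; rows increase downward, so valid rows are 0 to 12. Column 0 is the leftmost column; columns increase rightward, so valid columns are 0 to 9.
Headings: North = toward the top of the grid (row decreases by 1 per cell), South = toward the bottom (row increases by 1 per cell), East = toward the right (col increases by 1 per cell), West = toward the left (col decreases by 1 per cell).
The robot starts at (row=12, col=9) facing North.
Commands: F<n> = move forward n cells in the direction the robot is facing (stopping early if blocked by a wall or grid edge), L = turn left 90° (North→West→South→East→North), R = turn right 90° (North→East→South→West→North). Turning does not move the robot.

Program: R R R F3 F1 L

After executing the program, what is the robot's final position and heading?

Answer: Final position: (row=12, col=7), facing South

Derivation:
Start: (row=12, col=9), facing North
  R: turn right, now facing East
  R: turn right, now facing South
  R: turn right, now facing West
  F3: move forward 2/3 (blocked), now at (row=12, col=7)
  F1: move forward 0/1 (blocked), now at (row=12, col=7)
  L: turn left, now facing South
Final: (row=12, col=7), facing South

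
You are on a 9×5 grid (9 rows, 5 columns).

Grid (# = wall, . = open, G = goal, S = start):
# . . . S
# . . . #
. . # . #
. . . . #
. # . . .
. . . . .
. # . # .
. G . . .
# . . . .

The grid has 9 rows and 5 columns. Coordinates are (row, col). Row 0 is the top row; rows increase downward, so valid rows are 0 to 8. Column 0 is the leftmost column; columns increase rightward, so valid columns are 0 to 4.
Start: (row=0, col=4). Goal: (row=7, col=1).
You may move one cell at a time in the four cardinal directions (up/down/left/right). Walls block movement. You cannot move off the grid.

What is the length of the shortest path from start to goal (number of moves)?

Answer: Shortest path length: 10

Derivation:
BFS from (row=0, col=4) until reaching (row=7, col=1):
  Distance 0: (row=0, col=4)
  Distance 1: (row=0, col=3)
  Distance 2: (row=0, col=2), (row=1, col=3)
  Distance 3: (row=0, col=1), (row=1, col=2), (row=2, col=3)
  Distance 4: (row=1, col=1), (row=3, col=3)
  Distance 5: (row=2, col=1), (row=3, col=2), (row=4, col=3)
  Distance 6: (row=2, col=0), (row=3, col=1), (row=4, col=2), (row=4, col=4), (row=5, col=3)
  Distance 7: (row=3, col=0), (row=5, col=2), (row=5, col=4)
  Distance 8: (row=4, col=0), (row=5, col=1), (row=6, col=2), (row=6, col=4)
  Distance 9: (row=5, col=0), (row=7, col=2), (row=7, col=4)
  Distance 10: (row=6, col=0), (row=7, col=1), (row=7, col=3), (row=8, col=2), (row=8, col=4)  <- goal reached here
One shortest path (10 moves): (row=0, col=4) -> (row=0, col=3) -> (row=1, col=3) -> (row=2, col=3) -> (row=3, col=3) -> (row=3, col=2) -> (row=4, col=2) -> (row=5, col=2) -> (row=6, col=2) -> (row=7, col=2) -> (row=7, col=1)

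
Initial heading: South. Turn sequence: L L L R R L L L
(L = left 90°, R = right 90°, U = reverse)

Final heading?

Start: South
  L (left (90° counter-clockwise)) -> East
  L (left (90° counter-clockwise)) -> North
  L (left (90° counter-clockwise)) -> West
  R (right (90° clockwise)) -> North
  R (right (90° clockwise)) -> East
  L (left (90° counter-clockwise)) -> North
  L (left (90° counter-clockwise)) -> West
  L (left (90° counter-clockwise)) -> South
Final: South

Answer: Final heading: South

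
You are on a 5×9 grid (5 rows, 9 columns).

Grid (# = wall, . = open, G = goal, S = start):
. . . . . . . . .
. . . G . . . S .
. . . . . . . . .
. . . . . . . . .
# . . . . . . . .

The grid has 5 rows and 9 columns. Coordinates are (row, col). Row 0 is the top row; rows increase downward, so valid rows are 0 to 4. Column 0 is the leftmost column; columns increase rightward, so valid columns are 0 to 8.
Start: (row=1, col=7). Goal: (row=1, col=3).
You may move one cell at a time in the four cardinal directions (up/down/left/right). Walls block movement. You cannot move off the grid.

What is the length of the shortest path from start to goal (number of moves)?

BFS from (row=1, col=7) until reaching (row=1, col=3):
  Distance 0: (row=1, col=7)
  Distance 1: (row=0, col=7), (row=1, col=6), (row=1, col=8), (row=2, col=7)
  Distance 2: (row=0, col=6), (row=0, col=8), (row=1, col=5), (row=2, col=6), (row=2, col=8), (row=3, col=7)
  Distance 3: (row=0, col=5), (row=1, col=4), (row=2, col=5), (row=3, col=6), (row=3, col=8), (row=4, col=7)
  Distance 4: (row=0, col=4), (row=1, col=3), (row=2, col=4), (row=3, col=5), (row=4, col=6), (row=4, col=8)  <- goal reached here
One shortest path (4 moves): (row=1, col=7) -> (row=1, col=6) -> (row=1, col=5) -> (row=1, col=4) -> (row=1, col=3)

Answer: Shortest path length: 4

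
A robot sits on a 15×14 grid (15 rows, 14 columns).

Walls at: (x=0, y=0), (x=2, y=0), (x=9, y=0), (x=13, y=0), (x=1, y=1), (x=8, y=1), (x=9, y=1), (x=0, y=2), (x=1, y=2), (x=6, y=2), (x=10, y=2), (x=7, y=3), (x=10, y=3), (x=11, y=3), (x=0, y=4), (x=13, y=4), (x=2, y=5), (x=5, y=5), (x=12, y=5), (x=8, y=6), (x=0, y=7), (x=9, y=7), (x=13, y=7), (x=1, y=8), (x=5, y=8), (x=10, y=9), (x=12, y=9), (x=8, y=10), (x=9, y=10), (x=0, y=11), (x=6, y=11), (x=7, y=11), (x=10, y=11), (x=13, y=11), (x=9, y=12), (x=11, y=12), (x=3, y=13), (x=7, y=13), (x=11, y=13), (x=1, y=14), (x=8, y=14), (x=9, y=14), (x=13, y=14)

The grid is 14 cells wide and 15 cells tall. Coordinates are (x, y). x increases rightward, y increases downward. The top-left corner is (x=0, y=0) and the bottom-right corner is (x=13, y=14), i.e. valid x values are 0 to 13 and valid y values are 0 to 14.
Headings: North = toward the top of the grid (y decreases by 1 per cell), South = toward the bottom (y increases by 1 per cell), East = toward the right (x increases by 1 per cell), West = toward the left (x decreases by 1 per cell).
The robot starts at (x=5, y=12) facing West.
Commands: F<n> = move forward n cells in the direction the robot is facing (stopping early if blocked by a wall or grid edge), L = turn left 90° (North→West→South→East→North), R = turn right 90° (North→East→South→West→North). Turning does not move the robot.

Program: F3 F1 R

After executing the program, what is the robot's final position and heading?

Start: (x=5, y=12), facing West
  F3: move forward 3, now at (x=2, y=12)
  F1: move forward 1, now at (x=1, y=12)
  R: turn right, now facing North
Final: (x=1, y=12), facing North

Answer: Final position: (x=1, y=12), facing North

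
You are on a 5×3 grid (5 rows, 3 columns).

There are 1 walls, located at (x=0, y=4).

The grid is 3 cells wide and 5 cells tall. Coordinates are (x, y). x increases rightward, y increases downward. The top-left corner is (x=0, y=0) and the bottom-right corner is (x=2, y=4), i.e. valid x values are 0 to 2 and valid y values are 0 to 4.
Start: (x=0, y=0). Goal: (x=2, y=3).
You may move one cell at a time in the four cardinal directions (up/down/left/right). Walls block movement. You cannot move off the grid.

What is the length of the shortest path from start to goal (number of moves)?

Answer: Shortest path length: 5

Derivation:
BFS from (x=0, y=0) until reaching (x=2, y=3):
  Distance 0: (x=0, y=0)
  Distance 1: (x=1, y=0), (x=0, y=1)
  Distance 2: (x=2, y=0), (x=1, y=1), (x=0, y=2)
  Distance 3: (x=2, y=1), (x=1, y=2), (x=0, y=3)
  Distance 4: (x=2, y=2), (x=1, y=3)
  Distance 5: (x=2, y=3), (x=1, y=4)  <- goal reached here
One shortest path (5 moves): (x=0, y=0) -> (x=1, y=0) -> (x=2, y=0) -> (x=2, y=1) -> (x=2, y=2) -> (x=2, y=3)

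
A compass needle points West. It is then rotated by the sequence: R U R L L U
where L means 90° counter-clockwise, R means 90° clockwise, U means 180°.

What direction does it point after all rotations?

Answer: Final heading: West

Derivation:
Start: West
  R (right (90° clockwise)) -> North
  U (U-turn (180°)) -> South
  R (right (90° clockwise)) -> West
  L (left (90° counter-clockwise)) -> South
  L (left (90° counter-clockwise)) -> East
  U (U-turn (180°)) -> West
Final: West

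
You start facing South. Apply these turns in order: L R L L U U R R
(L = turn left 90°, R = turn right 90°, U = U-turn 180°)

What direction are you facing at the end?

Start: South
  L (left (90° counter-clockwise)) -> East
  R (right (90° clockwise)) -> South
  L (left (90° counter-clockwise)) -> East
  L (left (90° counter-clockwise)) -> North
  U (U-turn (180°)) -> South
  U (U-turn (180°)) -> North
  R (right (90° clockwise)) -> East
  R (right (90° clockwise)) -> South
Final: South

Answer: Final heading: South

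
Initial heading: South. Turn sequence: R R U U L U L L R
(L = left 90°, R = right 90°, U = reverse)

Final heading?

Answer: Final heading: North

Derivation:
Start: South
  R (right (90° clockwise)) -> West
  R (right (90° clockwise)) -> North
  U (U-turn (180°)) -> South
  U (U-turn (180°)) -> North
  L (left (90° counter-clockwise)) -> West
  U (U-turn (180°)) -> East
  L (left (90° counter-clockwise)) -> North
  L (left (90° counter-clockwise)) -> West
  R (right (90° clockwise)) -> North
Final: North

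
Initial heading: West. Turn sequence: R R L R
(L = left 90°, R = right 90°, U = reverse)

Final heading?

Answer: Final heading: East

Derivation:
Start: West
  R (right (90° clockwise)) -> North
  R (right (90° clockwise)) -> East
  L (left (90° counter-clockwise)) -> North
  R (right (90° clockwise)) -> East
Final: East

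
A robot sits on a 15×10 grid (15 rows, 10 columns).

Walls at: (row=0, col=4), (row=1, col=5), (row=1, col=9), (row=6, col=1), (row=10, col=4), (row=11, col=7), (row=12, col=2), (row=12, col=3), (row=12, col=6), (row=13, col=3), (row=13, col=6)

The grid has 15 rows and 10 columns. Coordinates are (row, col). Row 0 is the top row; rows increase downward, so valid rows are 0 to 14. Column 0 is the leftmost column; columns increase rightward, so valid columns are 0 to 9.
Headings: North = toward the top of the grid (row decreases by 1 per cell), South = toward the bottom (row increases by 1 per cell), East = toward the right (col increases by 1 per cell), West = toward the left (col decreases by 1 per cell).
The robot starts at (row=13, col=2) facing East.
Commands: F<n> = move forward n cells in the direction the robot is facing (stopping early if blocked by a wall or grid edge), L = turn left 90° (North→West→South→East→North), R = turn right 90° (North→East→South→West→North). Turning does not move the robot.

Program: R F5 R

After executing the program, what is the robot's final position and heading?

Answer: Final position: (row=14, col=2), facing West

Derivation:
Start: (row=13, col=2), facing East
  R: turn right, now facing South
  F5: move forward 1/5 (blocked), now at (row=14, col=2)
  R: turn right, now facing West
Final: (row=14, col=2), facing West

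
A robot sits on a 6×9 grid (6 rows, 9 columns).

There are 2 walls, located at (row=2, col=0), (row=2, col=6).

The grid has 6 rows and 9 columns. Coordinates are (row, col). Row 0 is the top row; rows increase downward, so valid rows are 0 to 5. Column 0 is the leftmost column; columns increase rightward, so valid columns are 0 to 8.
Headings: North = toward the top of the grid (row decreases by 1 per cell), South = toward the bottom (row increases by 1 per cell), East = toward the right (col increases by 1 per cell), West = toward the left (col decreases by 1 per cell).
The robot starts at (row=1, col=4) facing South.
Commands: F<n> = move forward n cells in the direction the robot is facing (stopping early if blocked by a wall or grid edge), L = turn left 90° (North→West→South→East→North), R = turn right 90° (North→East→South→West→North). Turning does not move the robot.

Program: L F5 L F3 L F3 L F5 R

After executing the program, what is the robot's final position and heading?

Answer: Final position: (row=5, col=5), facing West

Derivation:
Start: (row=1, col=4), facing South
  L: turn left, now facing East
  F5: move forward 4/5 (blocked), now at (row=1, col=8)
  L: turn left, now facing North
  F3: move forward 1/3 (blocked), now at (row=0, col=8)
  L: turn left, now facing West
  F3: move forward 3, now at (row=0, col=5)
  L: turn left, now facing South
  F5: move forward 5, now at (row=5, col=5)
  R: turn right, now facing West
Final: (row=5, col=5), facing West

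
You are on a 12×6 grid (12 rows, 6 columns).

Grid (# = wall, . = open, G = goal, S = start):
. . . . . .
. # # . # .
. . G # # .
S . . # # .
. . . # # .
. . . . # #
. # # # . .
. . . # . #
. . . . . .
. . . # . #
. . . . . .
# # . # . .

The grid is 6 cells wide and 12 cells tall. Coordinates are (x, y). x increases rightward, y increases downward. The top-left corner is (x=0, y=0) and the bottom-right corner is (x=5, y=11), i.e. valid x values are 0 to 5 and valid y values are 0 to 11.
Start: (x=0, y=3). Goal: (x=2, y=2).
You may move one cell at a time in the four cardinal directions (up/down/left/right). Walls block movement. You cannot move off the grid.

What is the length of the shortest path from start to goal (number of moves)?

Answer: Shortest path length: 3

Derivation:
BFS from (x=0, y=3) until reaching (x=2, y=2):
  Distance 0: (x=0, y=3)
  Distance 1: (x=0, y=2), (x=1, y=3), (x=0, y=4)
  Distance 2: (x=0, y=1), (x=1, y=2), (x=2, y=3), (x=1, y=4), (x=0, y=5)
  Distance 3: (x=0, y=0), (x=2, y=2), (x=2, y=4), (x=1, y=5), (x=0, y=6)  <- goal reached here
One shortest path (3 moves): (x=0, y=3) -> (x=1, y=3) -> (x=2, y=3) -> (x=2, y=2)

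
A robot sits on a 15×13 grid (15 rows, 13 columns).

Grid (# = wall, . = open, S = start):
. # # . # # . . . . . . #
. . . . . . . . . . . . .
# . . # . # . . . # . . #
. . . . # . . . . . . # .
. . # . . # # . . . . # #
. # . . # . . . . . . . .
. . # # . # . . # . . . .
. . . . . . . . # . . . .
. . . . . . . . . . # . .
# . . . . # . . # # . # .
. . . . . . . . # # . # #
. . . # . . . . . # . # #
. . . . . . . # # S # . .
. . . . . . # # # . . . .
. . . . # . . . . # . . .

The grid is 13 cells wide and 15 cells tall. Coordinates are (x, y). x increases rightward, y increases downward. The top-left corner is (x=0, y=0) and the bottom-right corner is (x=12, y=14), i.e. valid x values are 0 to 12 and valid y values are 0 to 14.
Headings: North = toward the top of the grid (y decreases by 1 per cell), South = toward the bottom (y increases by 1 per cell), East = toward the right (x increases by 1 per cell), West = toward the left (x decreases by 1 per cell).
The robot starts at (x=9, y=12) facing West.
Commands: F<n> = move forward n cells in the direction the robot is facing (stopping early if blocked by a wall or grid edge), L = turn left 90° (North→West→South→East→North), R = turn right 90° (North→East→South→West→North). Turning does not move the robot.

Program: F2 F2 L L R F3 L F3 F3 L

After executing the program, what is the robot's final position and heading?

Start: (x=9, y=12), facing West
  F2: move forward 0/2 (blocked), now at (x=9, y=12)
  F2: move forward 0/2 (blocked), now at (x=9, y=12)
  L: turn left, now facing South
  L: turn left, now facing East
  R: turn right, now facing South
  F3: move forward 1/3 (blocked), now at (x=9, y=13)
  L: turn left, now facing East
  F3: move forward 3, now at (x=12, y=13)
  F3: move forward 0/3 (blocked), now at (x=12, y=13)
  L: turn left, now facing North
Final: (x=12, y=13), facing North

Answer: Final position: (x=12, y=13), facing North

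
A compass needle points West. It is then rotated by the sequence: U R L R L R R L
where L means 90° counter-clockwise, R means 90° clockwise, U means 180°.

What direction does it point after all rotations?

Answer: Final heading: South

Derivation:
Start: West
  U (U-turn (180°)) -> East
  R (right (90° clockwise)) -> South
  L (left (90° counter-clockwise)) -> East
  R (right (90° clockwise)) -> South
  L (left (90° counter-clockwise)) -> East
  R (right (90° clockwise)) -> South
  R (right (90° clockwise)) -> West
  L (left (90° counter-clockwise)) -> South
Final: South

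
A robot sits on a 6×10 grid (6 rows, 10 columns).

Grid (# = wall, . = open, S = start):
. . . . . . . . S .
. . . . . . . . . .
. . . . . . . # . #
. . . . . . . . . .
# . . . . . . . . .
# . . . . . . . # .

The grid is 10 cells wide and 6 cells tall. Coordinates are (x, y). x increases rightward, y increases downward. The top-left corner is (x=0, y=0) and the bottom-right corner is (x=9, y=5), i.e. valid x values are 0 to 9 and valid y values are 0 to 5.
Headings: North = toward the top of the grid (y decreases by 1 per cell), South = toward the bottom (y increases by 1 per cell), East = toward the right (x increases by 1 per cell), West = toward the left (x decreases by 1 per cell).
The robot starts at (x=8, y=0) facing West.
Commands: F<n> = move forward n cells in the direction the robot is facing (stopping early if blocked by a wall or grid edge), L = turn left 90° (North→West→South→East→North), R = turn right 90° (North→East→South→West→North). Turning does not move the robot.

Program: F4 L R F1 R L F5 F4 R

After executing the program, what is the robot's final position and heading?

Start: (x=8, y=0), facing West
  F4: move forward 4, now at (x=4, y=0)
  L: turn left, now facing South
  R: turn right, now facing West
  F1: move forward 1, now at (x=3, y=0)
  R: turn right, now facing North
  L: turn left, now facing West
  F5: move forward 3/5 (blocked), now at (x=0, y=0)
  F4: move forward 0/4 (blocked), now at (x=0, y=0)
  R: turn right, now facing North
Final: (x=0, y=0), facing North

Answer: Final position: (x=0, y=0), facing North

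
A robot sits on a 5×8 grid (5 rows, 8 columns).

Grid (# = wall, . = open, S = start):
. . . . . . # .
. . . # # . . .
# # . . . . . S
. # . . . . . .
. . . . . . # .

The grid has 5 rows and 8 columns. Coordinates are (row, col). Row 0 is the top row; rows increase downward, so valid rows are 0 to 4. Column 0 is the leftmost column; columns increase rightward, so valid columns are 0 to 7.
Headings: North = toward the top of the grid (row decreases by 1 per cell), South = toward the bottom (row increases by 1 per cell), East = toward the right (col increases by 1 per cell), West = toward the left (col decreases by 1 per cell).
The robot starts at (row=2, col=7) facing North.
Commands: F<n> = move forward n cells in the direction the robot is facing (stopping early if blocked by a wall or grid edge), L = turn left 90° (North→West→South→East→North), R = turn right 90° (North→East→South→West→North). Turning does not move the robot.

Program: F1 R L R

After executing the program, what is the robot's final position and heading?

Start: (row=2, col=7), facing North
  F1: move forward 1, now at (row=1, col=7)
  R: turn right, now facing East
  L: turn left, now facing North
  R: turn right, now facing East
Final: (row=1, col=7), facing East

Answer: Final position: (row=1, col=7), facing East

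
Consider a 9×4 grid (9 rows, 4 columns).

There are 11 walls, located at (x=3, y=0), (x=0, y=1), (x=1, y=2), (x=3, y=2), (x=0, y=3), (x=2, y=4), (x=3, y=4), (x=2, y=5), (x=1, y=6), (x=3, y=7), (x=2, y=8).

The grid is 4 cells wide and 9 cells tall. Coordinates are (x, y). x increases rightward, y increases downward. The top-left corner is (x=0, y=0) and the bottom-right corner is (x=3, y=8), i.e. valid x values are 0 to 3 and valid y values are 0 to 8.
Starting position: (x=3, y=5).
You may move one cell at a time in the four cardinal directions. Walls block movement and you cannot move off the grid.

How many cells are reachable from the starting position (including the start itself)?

Answer: Reachable cells: 23

Derivation:
BFS flood-fill from (x=3, y=5):
  Distance 0: (x=3, y=5)
  Distance 1: (x=3, y=6)
  Distance 2: (x=2, y=6)
  Distance 3: (x=2, y=7)
  Distance 4: (x=1, y=7)
  Distance 5: (x=0, y=7), (x=1, y=8)
  Distance 6: (x=0, y=6), (x=0, y=8)
  Distance 7: (x=0, y=5)
  Distance 8: (x=0, y=4), (x=1, y=5)
  Distance 9: (x=1, y=4)
  Distance 10: (x=1, y=3)
  Distance 11: (x=2, y=3)
  Distance 12: (x=2, y=2), (x=3, y=3)
  Distance 13: (x=2, y=1)
  Distance 14: (x=2, y=0), (x=1, y=1), (x=3, y=1)
  Distance 15: (x=1, y=0)
  Distance 16: (x=0, y=0)
Total reachable: 23 (grid has 25 open cells total)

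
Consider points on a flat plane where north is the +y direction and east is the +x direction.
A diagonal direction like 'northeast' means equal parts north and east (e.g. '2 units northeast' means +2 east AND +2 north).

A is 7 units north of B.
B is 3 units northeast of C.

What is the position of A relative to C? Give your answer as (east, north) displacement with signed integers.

Place C at the origin (east=0, north=0).
  B is 3 units northeast of C: delta (east=+3, north=+3); B at (east=3, north=3).
  A is 7 units north of B: delta (east=+0, north=+7); A at (east=3, north=10).
Therefore A relative to C: (east=3, north=10).

Answer: A is at (east=3, north=10) relative to C.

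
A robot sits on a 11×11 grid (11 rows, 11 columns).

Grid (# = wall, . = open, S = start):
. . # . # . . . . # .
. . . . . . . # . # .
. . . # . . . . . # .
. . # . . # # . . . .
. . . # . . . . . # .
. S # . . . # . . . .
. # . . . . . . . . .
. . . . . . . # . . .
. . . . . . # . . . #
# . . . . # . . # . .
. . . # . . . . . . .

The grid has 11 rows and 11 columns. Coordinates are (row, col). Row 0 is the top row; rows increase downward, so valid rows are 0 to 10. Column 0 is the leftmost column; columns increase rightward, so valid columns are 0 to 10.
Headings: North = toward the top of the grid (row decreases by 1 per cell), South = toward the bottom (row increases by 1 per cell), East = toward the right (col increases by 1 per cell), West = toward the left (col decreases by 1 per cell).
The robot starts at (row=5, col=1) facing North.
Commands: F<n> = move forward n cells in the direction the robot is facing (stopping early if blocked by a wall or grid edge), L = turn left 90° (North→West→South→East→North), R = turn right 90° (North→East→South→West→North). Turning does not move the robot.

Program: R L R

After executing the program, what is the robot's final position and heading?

Start: (row=5, col=1), facing North
  R: turn right, now facing East
  L: turn left, now facing North
  R: turn right, now facing East
Final: (row=5, col=1), facing East

Answer: Final position: (row=5, col=1), facing East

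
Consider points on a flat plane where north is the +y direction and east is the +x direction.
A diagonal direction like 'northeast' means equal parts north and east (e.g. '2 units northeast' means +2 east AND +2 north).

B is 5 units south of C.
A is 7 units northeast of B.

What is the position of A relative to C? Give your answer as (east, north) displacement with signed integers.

Answer: A is at (east=7, north=2) relative to C.

Derivation:
Place C at the origin (east=0, north=0).
  B is 5 units south of C: delta (east=+0, north=-5); B at (east=0, north=-5).
  A is 7 units northeast of B: delta (east=+7, north=+7); A at (east=7, north=2).
Therefore A relative to C: (east=7, north=2).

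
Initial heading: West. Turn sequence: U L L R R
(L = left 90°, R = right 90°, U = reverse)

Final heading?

Start: West
  U (U-turn (180°)) -> East
  L (left (90° counter-clockwise)) -> North
  L (left (90° counter-clockwise)) -> West
  R (right (90° clockwise)) -> North
  R (right (90° clockwise)) -> East
Final: East

Answer: Final heading: East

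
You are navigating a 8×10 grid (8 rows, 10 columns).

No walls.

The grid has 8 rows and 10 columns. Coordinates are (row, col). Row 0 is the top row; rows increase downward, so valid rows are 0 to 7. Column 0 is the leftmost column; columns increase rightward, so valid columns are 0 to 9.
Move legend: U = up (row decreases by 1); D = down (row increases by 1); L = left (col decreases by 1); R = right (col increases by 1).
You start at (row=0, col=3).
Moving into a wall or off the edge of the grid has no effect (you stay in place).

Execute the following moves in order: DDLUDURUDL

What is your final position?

Start: (row=0, col=3)
  D (down): (row=0, col=3) -> (row=1, col=3)
  D (down): (row=1, col=3) -> (row=2, col=3)
  L (left): (row=2, col=3) -> (row=2, col=2)
  U (up): (row=2, col=2) -> (row=1, col=2)
  D (down): (row=1, col=2) -> (row=2, col=2)
  U (up): (row=2, col=2) -> (row=1, col=2)
  R (right): (row=1, col=2) -> (row=1, col=3)
  U (up): (row=1, col=3) -> (row=0, col=3)
  D (down): (row=0, col=3) -> (row=1, col=3)
  L (left): (row=1, col=3) -> (row=1, col=2)
Final: (row=1, col=2)

Answer: Final position: (row=1, col=2)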